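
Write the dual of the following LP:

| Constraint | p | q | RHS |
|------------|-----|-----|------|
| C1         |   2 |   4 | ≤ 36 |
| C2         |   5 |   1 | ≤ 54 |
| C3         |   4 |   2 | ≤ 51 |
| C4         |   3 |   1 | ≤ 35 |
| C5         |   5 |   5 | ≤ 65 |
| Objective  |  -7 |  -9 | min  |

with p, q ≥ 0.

Primal min cᵀx s.t. Ax ≤ b, x ≥ 0  →  Dual max −bᵀy s.t. Aᵀy ≥ −c, y ≥ 0.

Maximize: z = -36y1 - 54y2 - 51y3 - 35y4 - 65y5

Subject to:
  2y1 + 5y2 + 4y3 + 3y4 + 5y5 ≥ 7
  4y1 + y2 + 2y3 + y4 + 5y5 ≥ 9
  y1, y2, y3, y4, y5 ≥ 0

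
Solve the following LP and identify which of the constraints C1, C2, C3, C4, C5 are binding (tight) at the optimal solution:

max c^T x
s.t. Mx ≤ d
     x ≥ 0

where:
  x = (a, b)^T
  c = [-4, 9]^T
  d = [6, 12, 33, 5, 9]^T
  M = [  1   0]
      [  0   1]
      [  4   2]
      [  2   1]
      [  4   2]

At a = 0, b = 4.5, compute slack b - a·x for each constraint:
  C1: 6 − 0 = 6  (slack)
  C2: 12 − 4.5 = 7.5  (slack)
  C3: 33 − 9 = 24  (slack)
  C4: 5 − 4.5 = 0.5  (slack)
  C5: 9 − 9 = 0  (binding)

Optimal: a = 0, b = 4.5
Binding: C5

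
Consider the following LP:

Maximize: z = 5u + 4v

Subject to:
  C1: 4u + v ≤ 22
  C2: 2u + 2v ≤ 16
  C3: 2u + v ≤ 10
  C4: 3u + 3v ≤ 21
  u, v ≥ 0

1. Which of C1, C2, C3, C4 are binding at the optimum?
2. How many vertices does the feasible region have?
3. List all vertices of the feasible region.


1. C3, C4
2. 4
3. (0, 0), (5, 0), (3, 4), (0, 7)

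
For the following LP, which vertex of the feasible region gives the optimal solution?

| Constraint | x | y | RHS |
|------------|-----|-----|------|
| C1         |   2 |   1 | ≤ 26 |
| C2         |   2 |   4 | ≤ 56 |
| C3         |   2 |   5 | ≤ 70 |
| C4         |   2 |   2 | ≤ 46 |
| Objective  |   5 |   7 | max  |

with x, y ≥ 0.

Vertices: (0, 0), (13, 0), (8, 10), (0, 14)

Evaluate the objective at each vertex of the feasible region:
  z(0, 0) = 0
  z(13, 0) = 65
  z(8, 10) = 110  ←
  z(0, 14) = 98
The maximum is at x = 8, y = 10.

(8, 10)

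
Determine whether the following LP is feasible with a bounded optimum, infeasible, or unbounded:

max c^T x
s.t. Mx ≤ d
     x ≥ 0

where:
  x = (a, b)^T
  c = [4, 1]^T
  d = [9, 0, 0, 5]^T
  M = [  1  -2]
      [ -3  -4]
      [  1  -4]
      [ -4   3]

Unbounded (objective can increase without bound)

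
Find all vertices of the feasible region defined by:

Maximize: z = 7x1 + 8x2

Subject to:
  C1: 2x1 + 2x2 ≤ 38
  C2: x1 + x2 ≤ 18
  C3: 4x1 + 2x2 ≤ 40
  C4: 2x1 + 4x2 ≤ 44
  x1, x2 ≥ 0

(0, 0), (10, 0), (6, 8), (0, 11)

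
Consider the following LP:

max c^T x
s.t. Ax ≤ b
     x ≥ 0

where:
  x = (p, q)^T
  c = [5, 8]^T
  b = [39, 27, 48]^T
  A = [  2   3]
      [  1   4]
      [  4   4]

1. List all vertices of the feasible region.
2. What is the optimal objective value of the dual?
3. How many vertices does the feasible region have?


1. (0, 0), (12, 0), (7, 5), (0, 6.75)
2. 75
3. 4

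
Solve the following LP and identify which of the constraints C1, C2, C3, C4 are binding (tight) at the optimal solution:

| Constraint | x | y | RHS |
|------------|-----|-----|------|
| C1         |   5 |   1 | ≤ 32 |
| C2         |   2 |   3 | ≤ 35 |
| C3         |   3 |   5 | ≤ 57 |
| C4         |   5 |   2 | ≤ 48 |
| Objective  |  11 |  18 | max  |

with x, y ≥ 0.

At x = 4, y = 9, compute slack b - a·x for each constraint:
  C1: 32 − 29 = 3  (slack)
  C2: 35 − 35 = 0  (binding)
  C3: 57 − 57 = 0  (binding)
  C4: 48 − 38 = 10  (slack)

Optimal: x = 4, y = 9
Binding: C2, C3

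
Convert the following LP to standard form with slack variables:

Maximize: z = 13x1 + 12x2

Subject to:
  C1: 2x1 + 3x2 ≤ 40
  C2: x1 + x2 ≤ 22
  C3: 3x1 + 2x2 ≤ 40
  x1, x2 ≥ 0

max z = 13x1 + 12x2

s.t.
  2x1 + 3x2 + s1 = 40
  x1 + x2 + s2 = 22
  3x1 + 2x2 + s3 = 40
  x1, x2, s1, s2, s3 ≥ 0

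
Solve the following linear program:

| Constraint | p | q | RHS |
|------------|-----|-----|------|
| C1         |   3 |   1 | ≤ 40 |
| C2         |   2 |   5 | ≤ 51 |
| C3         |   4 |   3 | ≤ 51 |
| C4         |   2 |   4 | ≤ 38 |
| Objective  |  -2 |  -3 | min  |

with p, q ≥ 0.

Evaluate the objective at each vertex of the feasible region:
  z(0, 0) = 0
  z(12.75, 0) = -25.5
  z(9, 5) = -33  ←
  z(0, 9.5) = -28.5
The minimum is at p = 9, q = 5.

p = 9, q = 5, z = -33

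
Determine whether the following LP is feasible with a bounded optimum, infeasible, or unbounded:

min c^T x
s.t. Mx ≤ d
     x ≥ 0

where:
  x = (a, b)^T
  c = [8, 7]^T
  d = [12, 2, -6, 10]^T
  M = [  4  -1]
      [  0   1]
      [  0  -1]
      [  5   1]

Infeasible (no feasible solution exists)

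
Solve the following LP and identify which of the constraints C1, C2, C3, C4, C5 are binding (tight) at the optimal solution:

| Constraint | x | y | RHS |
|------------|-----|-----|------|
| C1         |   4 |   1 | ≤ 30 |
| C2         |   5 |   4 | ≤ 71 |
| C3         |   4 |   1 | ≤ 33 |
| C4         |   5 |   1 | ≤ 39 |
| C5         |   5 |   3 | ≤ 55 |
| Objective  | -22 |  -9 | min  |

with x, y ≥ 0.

At x = 5, y = 10, compute slack b - a·x for each constraint:
  C1: 30 − 30 = 0  (binding)
  C2: 71 − 65 = 6  (slack)
  C3: 33 − 30 = 3  (slack)
  C4: 39 − 35 = 4  (slack)
  C5: 55 − 55 = 0  (binding)

Optimal: x = 5, y = 10
Binding: C1, C5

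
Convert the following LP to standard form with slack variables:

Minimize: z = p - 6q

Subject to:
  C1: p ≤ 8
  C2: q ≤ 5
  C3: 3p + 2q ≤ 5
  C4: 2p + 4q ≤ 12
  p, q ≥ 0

min z = p - 6q

s.t.
  p + s1 = 8
  q + s2 = 5
  3p + 2q + s3 = 5
  2p + 4q + s4 = 12
  p, q, s1, s2, s3, s4 ≥ 0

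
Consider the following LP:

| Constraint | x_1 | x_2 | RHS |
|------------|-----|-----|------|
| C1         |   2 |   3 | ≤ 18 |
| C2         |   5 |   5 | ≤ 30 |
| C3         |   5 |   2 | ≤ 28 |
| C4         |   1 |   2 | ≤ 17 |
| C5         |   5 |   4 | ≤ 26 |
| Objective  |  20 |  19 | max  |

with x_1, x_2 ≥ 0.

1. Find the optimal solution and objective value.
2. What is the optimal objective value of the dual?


1. x_1 = 2, x_2 = 4, z = 116
2. 116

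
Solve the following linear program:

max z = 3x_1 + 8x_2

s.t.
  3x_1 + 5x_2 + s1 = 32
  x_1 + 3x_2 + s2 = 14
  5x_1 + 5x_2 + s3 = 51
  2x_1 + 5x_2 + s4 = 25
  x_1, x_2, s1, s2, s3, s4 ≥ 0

Evaluate the objective at each vertex of the feasible region:
  z(0, 0) = 0
  z(10.2, 0) = 30.6
  z(9.5, 0.7) = 34.1
  z(7, 2.2) = 38.6
  z(5, 3) = 39  ←
  z(0, 4.667) = 37.33
The maximum is at x_1 = 5, x_2 = 3.

x_1 = 5, x_2 = 3, z = 39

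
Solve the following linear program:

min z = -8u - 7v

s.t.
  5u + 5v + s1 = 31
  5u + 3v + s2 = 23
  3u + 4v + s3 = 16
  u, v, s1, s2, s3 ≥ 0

Evaluate the objective at each vertex of the feasible region:
  z(0, 0) = 0
  z(4.6, 0) = -36.8
  z(4, 1) = -39  ←
  z(0, 4) = -28
The minimum is at u = 4, v = 1.

u = 4, v = 1, z = -39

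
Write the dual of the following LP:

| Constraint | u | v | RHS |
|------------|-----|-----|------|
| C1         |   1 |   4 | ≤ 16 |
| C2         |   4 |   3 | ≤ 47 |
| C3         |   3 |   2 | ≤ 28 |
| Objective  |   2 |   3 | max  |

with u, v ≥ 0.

Primal max cᵀx s.t. Ax ≤ b, x ≥ 0  →  Dual min bᵀy s.t. Aᵀy ≥ c, y ≥ 0.

Minimize: z = 16y1 + 47y2 + 28y3

Subject to:
  y1 + 4y2 + 3y3 ≥ 2
  4y1 + 3y2 + 2y3 ≥ 3
  y1, y2, y3 ≥ 0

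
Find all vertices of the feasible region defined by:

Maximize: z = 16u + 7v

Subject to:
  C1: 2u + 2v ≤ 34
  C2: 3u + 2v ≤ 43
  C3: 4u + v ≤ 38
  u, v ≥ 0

(0, 0), (9.5, 0), (7, 10), (0, 17)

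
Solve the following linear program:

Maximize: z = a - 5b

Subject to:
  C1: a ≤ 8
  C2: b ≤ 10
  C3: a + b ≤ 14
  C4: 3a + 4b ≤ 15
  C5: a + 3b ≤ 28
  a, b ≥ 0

Evaluate the objective at each vertex of the feasible region:
  z(0, 0) = 0
  z(5, 0) = 5  ←
  z(0, 3.75) = -18.75
The maximum is at a = 5, b = 0.

a = 5, b = 0, z = 5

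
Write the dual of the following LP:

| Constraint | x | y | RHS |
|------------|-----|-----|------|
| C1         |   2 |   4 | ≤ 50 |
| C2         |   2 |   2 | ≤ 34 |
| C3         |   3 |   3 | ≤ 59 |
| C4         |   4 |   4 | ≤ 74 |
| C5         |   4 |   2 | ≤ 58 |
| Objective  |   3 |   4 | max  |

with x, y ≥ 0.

Primal max cᵀx s.t. Ax ≤ b, x ≥ 0  →  Dual min bᵀy s.t. Aᵀy ≥ c, y ≥ 0.

Minimize: z = 50y1 + 34y2 + 59y3 + 74y4 + 58y5

Subject to:
  2y1 + 2y2 + 3y3 + 4y4 + 4y5 ≥ 3
  4y1 + 2y2 + 3y3 + 4y4 + 2y5 ≥ 4
  y1, y2, y3, y4, y5 ≥ 0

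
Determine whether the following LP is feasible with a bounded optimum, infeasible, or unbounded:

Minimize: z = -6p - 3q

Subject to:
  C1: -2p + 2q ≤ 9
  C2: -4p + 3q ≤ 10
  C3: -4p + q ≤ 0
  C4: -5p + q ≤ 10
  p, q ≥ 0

Unbounded (objective can decrease without bound)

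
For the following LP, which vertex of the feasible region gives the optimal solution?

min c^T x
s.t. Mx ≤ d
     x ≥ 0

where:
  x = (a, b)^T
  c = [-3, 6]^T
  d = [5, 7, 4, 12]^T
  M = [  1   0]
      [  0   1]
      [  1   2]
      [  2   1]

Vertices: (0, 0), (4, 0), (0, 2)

Evaluate the objective at each vertex of the feasible region:
  z(0, 0) = 0
  z(4, 0) = -12  ←
  z(0, 2) = 12
The minimum is at a = 4, b = 0.

(4, 0)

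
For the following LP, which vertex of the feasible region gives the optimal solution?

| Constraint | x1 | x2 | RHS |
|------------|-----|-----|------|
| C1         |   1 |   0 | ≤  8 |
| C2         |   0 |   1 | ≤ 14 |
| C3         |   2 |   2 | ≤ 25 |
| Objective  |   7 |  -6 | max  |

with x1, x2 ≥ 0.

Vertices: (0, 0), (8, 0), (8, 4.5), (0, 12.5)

Evaluate the objective at each vertex of the feasible region:
  z(0, 0) = 0
  z(8, 0) = 56  ←
  z(8, 4.5) = 29
  z(0, 12.5) = -75
The maximum is at x1 = 8, x2 = 0.

(8, 0)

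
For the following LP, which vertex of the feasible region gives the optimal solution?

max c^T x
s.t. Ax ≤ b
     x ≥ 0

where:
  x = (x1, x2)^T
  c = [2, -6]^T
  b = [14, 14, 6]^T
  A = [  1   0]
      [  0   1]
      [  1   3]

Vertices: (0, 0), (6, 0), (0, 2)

Evaluate the objective at each vertex of the feasible region:
  z(0, 0) = 0
  z(6, 0) = 12  ←
  z(0, 2) = -12
The maximum is at x1 = 6, x2 = 0.

(6, 0)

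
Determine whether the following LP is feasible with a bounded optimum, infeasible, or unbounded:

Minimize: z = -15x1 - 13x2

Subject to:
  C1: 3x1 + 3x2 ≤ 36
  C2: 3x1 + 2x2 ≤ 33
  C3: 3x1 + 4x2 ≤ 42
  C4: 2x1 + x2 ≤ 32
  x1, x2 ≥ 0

Feasible with a bounded optimal solution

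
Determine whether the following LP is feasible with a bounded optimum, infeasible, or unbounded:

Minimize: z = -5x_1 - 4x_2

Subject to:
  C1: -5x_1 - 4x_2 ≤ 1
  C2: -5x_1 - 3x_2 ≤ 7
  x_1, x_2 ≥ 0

Unbounded (objective can decrease without bound)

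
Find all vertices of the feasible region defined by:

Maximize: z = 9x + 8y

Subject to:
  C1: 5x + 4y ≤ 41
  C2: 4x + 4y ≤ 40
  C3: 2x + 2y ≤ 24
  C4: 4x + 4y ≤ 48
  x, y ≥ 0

(0, 0), (8.2, 0), (1, 9), (0, 10)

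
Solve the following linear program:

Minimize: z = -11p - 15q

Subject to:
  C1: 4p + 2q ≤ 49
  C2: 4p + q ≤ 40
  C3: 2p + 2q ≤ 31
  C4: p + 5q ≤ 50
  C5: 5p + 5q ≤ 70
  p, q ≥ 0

Evaluate the objective at each vertex of the feasible region:
  z(0, 0) = 0
  z(10, 0) = -110
  z(8.667, 5.333) = -175.3
  z(5, 9) = -190  ←
  z(0, 10) = -150
The minimum is at p = 5, q = 9.

p = 5, q = 9, z = -190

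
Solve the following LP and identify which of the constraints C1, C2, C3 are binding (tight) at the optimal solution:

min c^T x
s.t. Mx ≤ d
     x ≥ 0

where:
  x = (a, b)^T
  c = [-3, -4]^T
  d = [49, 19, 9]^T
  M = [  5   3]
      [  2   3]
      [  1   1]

At a = 8, b = 1, compute slack b - a·x for each constraint:
  C1: 49 − 43 = 6  (slack)
  C2: 19 − 19 = 0  (binding)
  C3: 9 − 9 = 0  (binding)

Optimal: a = 8, b = 1
Binding: C2, C3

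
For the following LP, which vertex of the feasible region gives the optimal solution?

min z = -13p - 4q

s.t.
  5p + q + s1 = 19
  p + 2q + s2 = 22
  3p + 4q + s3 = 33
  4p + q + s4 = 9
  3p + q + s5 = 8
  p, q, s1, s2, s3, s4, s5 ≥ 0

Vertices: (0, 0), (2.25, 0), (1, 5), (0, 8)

Evaluate the objective at each vertex of the feasible region:
  z(0, 0) = 0
  z(2.25, 0) = -29.25
  z(1, 5) = -33  ←
  z(0, 8) = -32
The minimum is at p = 1, q = 5.

(1, 5)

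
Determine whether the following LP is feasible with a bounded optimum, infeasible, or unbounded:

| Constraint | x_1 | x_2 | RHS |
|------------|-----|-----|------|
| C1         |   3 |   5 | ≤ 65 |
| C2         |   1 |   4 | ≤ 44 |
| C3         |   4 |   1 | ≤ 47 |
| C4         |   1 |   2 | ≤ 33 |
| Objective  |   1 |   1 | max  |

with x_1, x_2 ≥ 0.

Feasible with a bounded optimal solution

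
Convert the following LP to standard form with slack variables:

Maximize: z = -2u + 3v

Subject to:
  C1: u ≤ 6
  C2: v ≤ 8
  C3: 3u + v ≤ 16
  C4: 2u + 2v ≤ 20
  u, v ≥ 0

max z = -2u + 3v

s.t.
  u + s1 = 6
  v + s2 = 8
  3u + v + s3 = 16
  2u + 2v + s4 = 20
  u, v, s1, s2, s3, s4 ≥ 0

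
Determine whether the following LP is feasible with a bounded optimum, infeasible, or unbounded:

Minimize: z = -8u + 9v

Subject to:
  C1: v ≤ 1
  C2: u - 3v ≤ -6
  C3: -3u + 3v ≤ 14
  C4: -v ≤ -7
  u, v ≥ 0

Infeasible (no feasible solution exists)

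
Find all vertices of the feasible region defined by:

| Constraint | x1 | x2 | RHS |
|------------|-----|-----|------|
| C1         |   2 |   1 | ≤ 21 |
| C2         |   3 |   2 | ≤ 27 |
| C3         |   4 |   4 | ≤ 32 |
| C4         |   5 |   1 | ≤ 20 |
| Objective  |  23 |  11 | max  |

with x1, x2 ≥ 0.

(0, 0), (4, 0), (3, 5), (0, 8)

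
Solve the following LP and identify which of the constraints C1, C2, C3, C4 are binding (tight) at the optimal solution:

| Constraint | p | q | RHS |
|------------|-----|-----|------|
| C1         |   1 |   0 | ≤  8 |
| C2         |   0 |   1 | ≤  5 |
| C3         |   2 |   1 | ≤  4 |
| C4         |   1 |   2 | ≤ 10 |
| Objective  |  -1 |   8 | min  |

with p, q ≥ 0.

At p = 2, q = 0, compute slack b - a·x for each constraint:
  C1: 8 − 2 = 6  (slack)
  C2: 5 − 0 = 5  (slack)
  C3: 4 − 4 = 0  (binding)
  C4: 10 − 2 = 8  (slack)

Optimal: p = 2, q = 0
Binding: C3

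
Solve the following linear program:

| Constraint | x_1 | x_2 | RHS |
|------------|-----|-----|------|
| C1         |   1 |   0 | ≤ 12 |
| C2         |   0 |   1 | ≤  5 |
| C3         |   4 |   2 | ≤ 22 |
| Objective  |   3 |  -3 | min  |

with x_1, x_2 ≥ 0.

Evaluate the objective at each vertex of the feasible region:
  z(0, 0) = 0
  z(5.5, 0) = 16.5
  z(3, 5) = -6
  z(0, 5) = -15  ←
The minimum is at x_1 = 0, x_2 = 5.

x_1 = 0, x_2 = 5, z = -15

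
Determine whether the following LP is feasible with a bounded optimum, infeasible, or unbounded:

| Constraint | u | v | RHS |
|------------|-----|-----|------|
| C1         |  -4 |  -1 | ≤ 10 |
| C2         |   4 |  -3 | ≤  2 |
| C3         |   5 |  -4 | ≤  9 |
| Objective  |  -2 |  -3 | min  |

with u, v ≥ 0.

Unbounded (objective can decrease without bound)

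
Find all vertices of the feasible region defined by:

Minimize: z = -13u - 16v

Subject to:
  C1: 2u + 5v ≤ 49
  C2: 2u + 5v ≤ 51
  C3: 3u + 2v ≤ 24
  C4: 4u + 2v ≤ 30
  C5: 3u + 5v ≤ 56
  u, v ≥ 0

(0, 0), (7.5, 0), (6, 3), (2, 9), (0, 9.8)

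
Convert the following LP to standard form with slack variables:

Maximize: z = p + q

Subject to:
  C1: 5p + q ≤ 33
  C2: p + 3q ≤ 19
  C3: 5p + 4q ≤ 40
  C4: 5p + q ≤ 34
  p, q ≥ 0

max z = p + q

s.t.
  5p + q + s1 = 33
  p + 3q + s2 = 19
  5p + 4q + s3 = 40
  5p + q + s4 = 34
  p, q, s1, s2, s3, s4 ≥ 0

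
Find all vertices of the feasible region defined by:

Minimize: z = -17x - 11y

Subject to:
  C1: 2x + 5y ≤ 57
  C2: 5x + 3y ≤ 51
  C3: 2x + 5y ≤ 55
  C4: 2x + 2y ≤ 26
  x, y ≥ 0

(0, 0), (10.2, 0), (6, 7), (3.333, 9.667), (0, 11)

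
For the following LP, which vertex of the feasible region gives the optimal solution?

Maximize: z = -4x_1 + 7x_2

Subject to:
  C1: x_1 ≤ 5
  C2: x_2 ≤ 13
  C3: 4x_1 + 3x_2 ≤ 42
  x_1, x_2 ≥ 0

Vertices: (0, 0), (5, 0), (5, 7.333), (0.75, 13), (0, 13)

Evaluate the objective at each vertex of the feasible region:
  z(0, 0) = 0
  z(5, 0) = -20
  z(5, 7.333) = 31.33
  z(0.75, 13) = 88
  z(0, 13) = 91  ←
The maximum is at x_1 = 0, x_2 = 13.

(0, 13)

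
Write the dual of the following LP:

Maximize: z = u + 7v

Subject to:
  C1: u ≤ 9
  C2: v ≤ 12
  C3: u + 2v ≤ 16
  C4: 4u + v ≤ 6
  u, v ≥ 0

Primal max cᵀx s.t. Ax ≤ b, x ≥ 0  →  Dual min bᵀy s.t. Aᵀy ≥ c, y ≥ 0.

Minimize: z = 9y1 + 12y2 + 16y3 + 6y4

Subject to:
  y1 + y3 + 4y4 ≥ 1
  y2 + 2y3 + y4 ≥ 7
  y1, y2, y3, y4 ≥ 0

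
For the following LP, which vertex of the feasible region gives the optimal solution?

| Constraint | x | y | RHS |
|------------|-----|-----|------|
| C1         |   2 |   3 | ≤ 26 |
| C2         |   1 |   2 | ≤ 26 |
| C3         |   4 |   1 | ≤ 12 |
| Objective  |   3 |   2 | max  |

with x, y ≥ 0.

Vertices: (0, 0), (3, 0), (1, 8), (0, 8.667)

Evaluate the objective at each vertex of the feasible region:
  z(0, 0) = 0
  z(3, 0) = 9
  z(1, 8) = 19  ←
  z(0, 8.667) = 17.33
The maximum is at x = 1, y = 8.

(1, 8)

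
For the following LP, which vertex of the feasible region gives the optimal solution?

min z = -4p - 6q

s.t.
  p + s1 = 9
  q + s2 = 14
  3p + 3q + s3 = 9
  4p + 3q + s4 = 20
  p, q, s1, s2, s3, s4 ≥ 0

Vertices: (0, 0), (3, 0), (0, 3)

Evaluate the objective at each vertex of the feasible region:
  z(0, 0) = 0
  z(3, 0) = -12
  z(0, 3) = -18  ←
The minimum is at p = 0, q = 3.

(0, 3)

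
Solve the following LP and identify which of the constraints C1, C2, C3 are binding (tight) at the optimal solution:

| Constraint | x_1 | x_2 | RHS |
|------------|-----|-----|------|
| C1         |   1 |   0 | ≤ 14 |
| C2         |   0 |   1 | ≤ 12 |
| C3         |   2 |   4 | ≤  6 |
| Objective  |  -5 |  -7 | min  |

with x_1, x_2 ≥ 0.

At x_1 = 3, x_2 = 0, compute slack b - a·x for each constraint:
  C1: 14 − 3 = 11  (slack)
  C2: 12 − 0 = 12  (slack)
  C3: 6 − 6 = 0  (binding)

Optimal: x_1 = 3, x_2 = 0
Binding: C3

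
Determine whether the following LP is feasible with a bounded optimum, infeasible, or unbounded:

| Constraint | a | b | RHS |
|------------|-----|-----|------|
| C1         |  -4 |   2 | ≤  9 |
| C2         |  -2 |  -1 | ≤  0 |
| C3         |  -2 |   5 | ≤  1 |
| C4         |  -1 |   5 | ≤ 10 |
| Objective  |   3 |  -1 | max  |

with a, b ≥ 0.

Unbounded (objective can increase without bound)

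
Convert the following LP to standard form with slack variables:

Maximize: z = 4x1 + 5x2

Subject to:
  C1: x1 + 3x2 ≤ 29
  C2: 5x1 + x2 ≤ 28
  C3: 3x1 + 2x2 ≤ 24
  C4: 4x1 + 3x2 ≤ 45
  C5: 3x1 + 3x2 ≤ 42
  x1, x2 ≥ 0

max z = 4x1 + 5x2

s.t.
  x1 + 3x2 + s1 = 29
  5x1 + x2 + s2 = 28
  3x1 + 2x2 + s3 = 24
  4x1 + 3x2 + s4 = 45
  3x1 + 3x2 + s5 = 42
  x1, x2, s1, s2, s3, s4, s5 ≥ 0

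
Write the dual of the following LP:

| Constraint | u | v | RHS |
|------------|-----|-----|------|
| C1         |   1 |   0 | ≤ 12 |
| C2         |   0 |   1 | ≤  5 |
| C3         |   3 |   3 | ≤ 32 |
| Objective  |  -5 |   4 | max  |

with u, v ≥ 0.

Primal max cᵀx s.t. Ax ≤ b, x ≥ 0  →  Dual min bᵀy s.t. Aᵀy ≥ c, y ≥ 0.

Minimize: z = 12y1 + 5y2 + 32y3

Subject to:
  y1 + 3y3 ≥ -5
  y2 + 3y3 ≥ 4
  y1, y2, y3 ≥ 0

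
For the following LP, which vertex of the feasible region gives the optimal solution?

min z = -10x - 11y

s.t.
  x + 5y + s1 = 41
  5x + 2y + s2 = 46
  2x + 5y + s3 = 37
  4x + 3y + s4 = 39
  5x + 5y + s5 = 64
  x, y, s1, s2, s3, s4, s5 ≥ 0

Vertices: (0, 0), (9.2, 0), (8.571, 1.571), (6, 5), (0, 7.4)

Evaluate the objective at each vertex of the feasible region:
  z(0, 0) = 0
  z(9.2, 0) = -92
  z(8.571, 1.571) = -103
  z(6, 5) = -115  ←
  z(0, 7.4) = -81.4
The minimum is at x = 6, y = 5.

(6, 5)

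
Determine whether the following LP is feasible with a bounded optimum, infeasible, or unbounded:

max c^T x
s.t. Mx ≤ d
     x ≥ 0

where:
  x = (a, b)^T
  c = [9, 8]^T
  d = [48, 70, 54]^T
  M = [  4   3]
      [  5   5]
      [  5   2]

Feasible with a bounded optimal solution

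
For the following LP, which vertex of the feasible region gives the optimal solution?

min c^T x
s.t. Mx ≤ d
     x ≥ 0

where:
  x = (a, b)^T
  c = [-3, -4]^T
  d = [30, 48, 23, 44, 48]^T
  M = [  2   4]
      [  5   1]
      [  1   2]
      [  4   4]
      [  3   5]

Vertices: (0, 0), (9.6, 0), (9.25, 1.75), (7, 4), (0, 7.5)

Evaluate the objective at each vertex of the feasible region:
  z(0, 0) = 0
  z(9.6, 0) = -28.8
  z(9.25, 1.75) = -34.75
  z(7, 4) = -37  ←
  z(0, 7.5) = -30
The minimum is at a = 7, b = 4.

(7, 4)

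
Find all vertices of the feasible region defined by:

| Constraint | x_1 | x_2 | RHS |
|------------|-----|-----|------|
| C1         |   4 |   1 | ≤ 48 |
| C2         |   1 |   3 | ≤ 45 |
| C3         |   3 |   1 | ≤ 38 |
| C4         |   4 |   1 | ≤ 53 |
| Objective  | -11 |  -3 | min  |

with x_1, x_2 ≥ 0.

(0, 0), (12, 0), (10, 8), (8.625, 12.12), (0, 15)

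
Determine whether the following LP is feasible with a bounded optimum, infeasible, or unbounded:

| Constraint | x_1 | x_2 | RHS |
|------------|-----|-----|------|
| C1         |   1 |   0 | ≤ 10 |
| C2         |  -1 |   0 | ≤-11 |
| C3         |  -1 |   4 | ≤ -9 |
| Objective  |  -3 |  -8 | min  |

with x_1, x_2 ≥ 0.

Infeasible (no feasible solution exists)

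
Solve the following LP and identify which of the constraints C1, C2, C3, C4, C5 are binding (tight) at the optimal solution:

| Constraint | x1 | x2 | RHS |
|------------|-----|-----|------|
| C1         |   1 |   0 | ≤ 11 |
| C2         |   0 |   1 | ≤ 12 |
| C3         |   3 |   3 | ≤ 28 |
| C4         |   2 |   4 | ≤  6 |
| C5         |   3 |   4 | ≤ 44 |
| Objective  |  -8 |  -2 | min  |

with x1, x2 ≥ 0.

At x1 = 3, x2 = 0, compute slack b - a·x for each constraint:
  C1: 11 − 3 = 8  (slack)
  C2: 12 − 0 = 12  (slack)
  C3: 28 − 9 = 19  (slack)
  C4: 6 − 6 = 0  (binding)
  C5: 44 − 9 = 35  (slack)

Optimal: x1 = 3, x2 = 0
Binding: C4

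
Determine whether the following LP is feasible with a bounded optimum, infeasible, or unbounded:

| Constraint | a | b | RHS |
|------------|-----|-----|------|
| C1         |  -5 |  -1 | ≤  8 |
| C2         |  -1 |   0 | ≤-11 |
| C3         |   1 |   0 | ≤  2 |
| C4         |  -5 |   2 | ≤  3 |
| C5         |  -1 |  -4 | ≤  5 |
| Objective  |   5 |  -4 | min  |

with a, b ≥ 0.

Infeasible (no feasible solution exists)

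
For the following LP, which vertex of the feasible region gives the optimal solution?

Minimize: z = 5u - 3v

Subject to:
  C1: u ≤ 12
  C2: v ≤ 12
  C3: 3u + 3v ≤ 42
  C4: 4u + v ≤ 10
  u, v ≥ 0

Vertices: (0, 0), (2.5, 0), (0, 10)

Evaluate the objective at each vertex of the feasible region:
  z(0, 0) = 0
  z(2.5, 0) = 12.5
  z(0, 10) = -30  ←
The minimum is at u = 0, v = 10.

(0, 10)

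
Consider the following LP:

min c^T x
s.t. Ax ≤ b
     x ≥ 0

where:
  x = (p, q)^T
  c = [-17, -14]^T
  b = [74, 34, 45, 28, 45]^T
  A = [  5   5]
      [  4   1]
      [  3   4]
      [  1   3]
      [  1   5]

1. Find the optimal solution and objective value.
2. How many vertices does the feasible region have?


1. p = 7, q = 6, z = -203
2. 6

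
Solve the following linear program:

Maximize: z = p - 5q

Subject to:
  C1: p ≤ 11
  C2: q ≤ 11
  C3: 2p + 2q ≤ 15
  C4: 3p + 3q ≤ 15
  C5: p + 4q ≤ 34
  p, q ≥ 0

Evaluate the objective at each vertex of the feasible region:
  z(0, 0) = 0
  z(5, 0) = 5  ←
  z(0, 5) = -25
The maximum is at p = 5, q = 0.

p = 5, q = 0, z = 5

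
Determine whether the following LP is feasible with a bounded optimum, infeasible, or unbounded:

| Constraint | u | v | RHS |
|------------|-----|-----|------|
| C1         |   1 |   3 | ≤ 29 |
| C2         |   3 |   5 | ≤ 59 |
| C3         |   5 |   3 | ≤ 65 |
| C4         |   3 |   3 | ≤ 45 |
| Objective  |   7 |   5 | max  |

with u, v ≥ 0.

Feasible with a bounded optimal solution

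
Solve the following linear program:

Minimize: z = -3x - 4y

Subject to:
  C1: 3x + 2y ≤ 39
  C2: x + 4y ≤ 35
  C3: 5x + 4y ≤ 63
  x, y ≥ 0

Evaluate the objective at each vertex of the feasible region:
  z(0, 0) = 0
  z(12.6, 0) = -37.8
  z(7, 7) = -49  ←
  z(0, 8.75) = -35
The minimum is at x = 7, y = 7.

x = 7, y = 7, z = -49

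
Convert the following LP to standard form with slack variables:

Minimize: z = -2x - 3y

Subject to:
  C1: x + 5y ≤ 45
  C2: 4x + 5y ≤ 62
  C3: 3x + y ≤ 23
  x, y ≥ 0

min z = -2x - 3y

s.t.
  x + 5y + s1 = 45
  4x + 5y + s2 = 62
  3x + y + s3 = 23
  x, y, s1, s2, s3 ≥ 0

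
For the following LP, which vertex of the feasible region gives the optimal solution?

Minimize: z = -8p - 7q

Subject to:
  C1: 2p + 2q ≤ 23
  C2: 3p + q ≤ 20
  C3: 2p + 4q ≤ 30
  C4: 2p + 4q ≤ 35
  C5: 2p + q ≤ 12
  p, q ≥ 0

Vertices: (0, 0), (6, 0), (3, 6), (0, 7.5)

Evaluate the objective at each vertex of the feasible region:
  z(0, 0) = 0
  z(6, 0) = -48
  z(3, 6) = -66  ←
  z(0, 7.5) = -52.5
The minimum is at p = 3, q = 6.

(3, 6)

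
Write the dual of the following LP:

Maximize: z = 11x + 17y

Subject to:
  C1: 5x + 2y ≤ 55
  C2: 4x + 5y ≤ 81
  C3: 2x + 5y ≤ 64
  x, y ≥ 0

Primal max cᵀx s.t. Ax ≤ b, x ≥ 0  →  Dual min bᵀy s.t. Aᵀy ≥ c, y ≥ 0.

Minimize: z = 55y1 + 81y2 + 64y3

Subject to:
  5y1 + 4y2 + 2y3 ≥ 11
  2y1 + 5y2 + 5y3 ≥ 17
  y1, y2, y3 ≥ 0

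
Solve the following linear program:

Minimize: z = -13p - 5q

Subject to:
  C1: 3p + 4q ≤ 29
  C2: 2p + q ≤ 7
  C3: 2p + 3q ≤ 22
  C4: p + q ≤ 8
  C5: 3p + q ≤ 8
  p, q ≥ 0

Evaluate the objective at each vertex of the feasible region:
  z(0, 0) = 0
  z(2.667, 0) = -34.67
  z(1, 5) = -38  ←
  z(0, 7) = -35
The minimum is at p = 1, q = 5.

p = 1, q = 5, z = -38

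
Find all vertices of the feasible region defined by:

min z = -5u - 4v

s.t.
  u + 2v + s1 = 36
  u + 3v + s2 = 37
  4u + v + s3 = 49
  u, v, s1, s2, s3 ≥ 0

(0, 0), (12.25, 0), (10, 9), (0, 12.33)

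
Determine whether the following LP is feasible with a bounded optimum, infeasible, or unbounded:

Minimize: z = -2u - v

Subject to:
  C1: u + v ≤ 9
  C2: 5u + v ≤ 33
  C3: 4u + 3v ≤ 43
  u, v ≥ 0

Feasible with a bounded optimal solution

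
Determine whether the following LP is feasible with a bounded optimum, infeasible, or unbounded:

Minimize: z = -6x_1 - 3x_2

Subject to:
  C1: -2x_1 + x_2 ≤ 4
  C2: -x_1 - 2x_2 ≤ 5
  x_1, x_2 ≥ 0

Unbounded (objective can decrease without bound)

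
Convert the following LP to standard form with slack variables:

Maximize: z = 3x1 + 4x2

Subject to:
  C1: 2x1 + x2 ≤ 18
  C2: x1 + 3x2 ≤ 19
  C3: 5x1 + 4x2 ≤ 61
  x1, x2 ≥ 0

max z = 3x1 + 4x2

s.t.
  2x1 + x2 + s1 = 18
  x1 + 3x2 + s2 = 19
  5x1 + 4x2 + s3 = 61
  x1, x2, s1, s2, s3 ≥ 0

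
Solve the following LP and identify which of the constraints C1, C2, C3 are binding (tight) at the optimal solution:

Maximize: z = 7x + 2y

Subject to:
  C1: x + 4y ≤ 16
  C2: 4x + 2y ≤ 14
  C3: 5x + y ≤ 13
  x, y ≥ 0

At x = 2, y = 3, compute slack b - a·x for each constraint:
  C1: 16 − 14 = 2  (slack)
  C2: 14 − 14 = 0  (binding)
  C3: 13 − 13 = 0  (binding)

Optimal: x = 2, y = 3
Binding: C2, C3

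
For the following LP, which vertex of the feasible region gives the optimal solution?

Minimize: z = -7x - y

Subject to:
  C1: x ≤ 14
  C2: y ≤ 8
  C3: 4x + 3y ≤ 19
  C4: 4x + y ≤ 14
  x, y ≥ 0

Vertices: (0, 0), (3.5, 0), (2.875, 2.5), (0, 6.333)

Evaluate the objective at each vertex of the feasible region:
  z(0, 0) = 0
  z(3.5, 0) = -24.5  ←
  z(2.875, 2.5) = -22.62
  z(0, 6.333) = -6.333
The minimum is at x = 3.5, y = 0.

(3.5, 0)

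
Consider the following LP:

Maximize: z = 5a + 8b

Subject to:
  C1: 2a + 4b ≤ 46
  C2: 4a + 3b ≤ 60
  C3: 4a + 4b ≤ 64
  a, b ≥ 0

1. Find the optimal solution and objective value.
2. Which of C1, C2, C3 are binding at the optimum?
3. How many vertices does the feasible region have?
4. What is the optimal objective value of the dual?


1. a = 9, b = 7, z = 101
2. C1, C3
3. 5
4. 101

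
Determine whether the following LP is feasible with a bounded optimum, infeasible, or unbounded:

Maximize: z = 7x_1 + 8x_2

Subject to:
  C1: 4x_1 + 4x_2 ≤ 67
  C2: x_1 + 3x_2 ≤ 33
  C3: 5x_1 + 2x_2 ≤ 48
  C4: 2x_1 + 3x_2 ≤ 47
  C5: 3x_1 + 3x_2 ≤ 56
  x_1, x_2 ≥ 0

Feasible with a bounded optimal solution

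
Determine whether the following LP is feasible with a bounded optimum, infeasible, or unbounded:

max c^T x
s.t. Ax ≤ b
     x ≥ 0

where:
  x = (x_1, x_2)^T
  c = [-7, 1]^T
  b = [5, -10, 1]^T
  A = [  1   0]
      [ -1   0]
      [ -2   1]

Infeasible (no feasible solution exists)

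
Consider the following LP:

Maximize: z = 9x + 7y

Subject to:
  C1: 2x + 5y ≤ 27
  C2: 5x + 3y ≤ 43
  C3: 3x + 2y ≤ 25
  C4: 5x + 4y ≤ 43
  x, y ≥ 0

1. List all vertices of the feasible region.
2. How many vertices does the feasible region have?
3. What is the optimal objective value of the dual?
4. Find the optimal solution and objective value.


1. (0, 0), (8.333, 0), (7, 2), (6.294, 2.882), (0, 5.4)
2. 5
3. 77
4. x = 7, y = 2, z = 77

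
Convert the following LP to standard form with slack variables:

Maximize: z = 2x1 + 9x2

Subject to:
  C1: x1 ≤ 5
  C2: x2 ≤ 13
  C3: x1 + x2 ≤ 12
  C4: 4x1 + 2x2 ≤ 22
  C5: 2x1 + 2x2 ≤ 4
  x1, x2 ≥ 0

max z = 2x1 + 9x2

s.t.
  x1 + s1 = 5
  x2 + s2 = 13
  x1 + x2 + s3 = 12
  4x1 + 2x2 + s4 = 22
  2x1 + 2x2 + s5 = 4
  x1, x2, s1, s2, s3, s4, s5 ≥ 0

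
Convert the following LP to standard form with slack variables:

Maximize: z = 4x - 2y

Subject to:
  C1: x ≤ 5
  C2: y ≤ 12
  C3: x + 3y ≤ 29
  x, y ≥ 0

max z = 4x - 2y

s.t.
  x + s1 = 5
  y + s2 = 12
  x + 3y + s3 = 29
  x, y, s1, s2, s3 ≥ 0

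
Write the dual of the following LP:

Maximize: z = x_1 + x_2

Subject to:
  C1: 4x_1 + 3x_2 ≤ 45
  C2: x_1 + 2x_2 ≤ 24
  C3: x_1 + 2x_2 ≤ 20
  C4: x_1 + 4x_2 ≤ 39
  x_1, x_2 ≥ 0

Primal max cᵀx s.t. Ax ≤ b, x ≥ 0  →  Dual min bᵀy s.t. Aᵀy ≥ c, y ≥ 0.

Minimize: z = 45y1 + 24y2 + 20y3 + 39y4

Subject to:
  4y1 + y2 + y3 + y4 ≥ 1
  3y1 + 2y2 + 2y3 + 4y4 ≥ 1
  y1, y2, y3, y4 ≥ 0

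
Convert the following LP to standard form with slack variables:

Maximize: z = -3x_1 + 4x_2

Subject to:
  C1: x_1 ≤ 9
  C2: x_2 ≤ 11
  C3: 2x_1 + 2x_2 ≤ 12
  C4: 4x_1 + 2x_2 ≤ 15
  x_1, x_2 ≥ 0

max z = -3x_1 + 4x_2

s.t.
  x_1 + s1 = 9
  x_2 + s2 = 11
  2x_1 + 2x_2 + s3 = 12
  4x_1 + 2x_2 + s4 = 15
  x_1, x_2, s1, s2, s3, s4 ≥ 0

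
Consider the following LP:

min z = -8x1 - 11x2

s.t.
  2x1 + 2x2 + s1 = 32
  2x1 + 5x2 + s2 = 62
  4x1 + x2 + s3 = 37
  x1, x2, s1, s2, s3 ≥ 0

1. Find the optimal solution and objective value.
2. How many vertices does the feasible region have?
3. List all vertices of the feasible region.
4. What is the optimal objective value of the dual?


1. x1 = 6, x2 = 10, z = -158
2. 5
3. (0, 0), (9.25, 0), (7, 9), (6, 10), (0, 12.4)
4. -158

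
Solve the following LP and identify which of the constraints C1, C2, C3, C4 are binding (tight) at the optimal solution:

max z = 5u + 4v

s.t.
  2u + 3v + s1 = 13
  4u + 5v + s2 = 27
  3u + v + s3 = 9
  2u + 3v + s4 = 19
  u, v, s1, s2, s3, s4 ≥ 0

At u = 2, v = 3, compute slack b - a·x for each constraint:
  C1: 13 − 13 = 0  (binding)
  C2: 27 − 23 = 4  (slack)
  C3: 9 − 9 = 0  (binding)
  C4: 19 − 13 = 6  (slack)

Optimal: u = 2, v = 3
Binding: C1, C3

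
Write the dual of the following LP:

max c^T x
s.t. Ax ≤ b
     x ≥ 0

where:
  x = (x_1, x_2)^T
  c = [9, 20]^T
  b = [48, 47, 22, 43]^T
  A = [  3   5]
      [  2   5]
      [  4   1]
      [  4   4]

Primal max cᵀx s.t. Ax ≤ b, x ≥ 0  →  Dual min bᵀy s.t. Aᵀy ≥ c, y ≥ 0.

Minimize: z = 48y1 + 47y2 + 22y3 + 43y4

Subject to:
  3y1 + 2y2 + 4y3 + 4y4 ≥ 9
  5y1 + 5y2 + y3 + 4y4 ≥ 20
  y1, y2, y3, y4 ≥ 0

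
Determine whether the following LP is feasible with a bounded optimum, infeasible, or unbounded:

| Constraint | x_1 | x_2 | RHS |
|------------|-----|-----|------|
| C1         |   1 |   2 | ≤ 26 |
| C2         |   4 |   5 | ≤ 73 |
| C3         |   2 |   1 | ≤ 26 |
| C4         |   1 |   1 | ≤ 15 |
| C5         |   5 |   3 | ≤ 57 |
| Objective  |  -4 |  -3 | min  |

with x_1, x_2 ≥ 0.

Feasible with a bounded optimal solution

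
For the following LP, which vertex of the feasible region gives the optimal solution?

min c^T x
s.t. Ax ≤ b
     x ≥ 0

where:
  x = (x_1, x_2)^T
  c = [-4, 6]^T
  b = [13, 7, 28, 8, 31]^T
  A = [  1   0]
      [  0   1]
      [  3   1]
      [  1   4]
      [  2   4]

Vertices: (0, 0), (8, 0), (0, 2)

Evaluate the objective at each vertex of the feasible region:
  z(0, 0) = 0
  z(8, 0) = -32  ←
  z(0, 2) = 12
The minimum is at x_1 = 8, x_2 = 0.

(8, 0)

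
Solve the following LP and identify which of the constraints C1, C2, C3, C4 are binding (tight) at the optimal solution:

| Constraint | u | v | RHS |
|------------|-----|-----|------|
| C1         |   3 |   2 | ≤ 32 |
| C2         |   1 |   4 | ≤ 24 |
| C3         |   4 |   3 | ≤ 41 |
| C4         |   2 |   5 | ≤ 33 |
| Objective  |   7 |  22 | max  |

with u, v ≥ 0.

At u = 4, v = 5, compute slack b - a·x for each constraint:
  C1: 32 − 22 = 10  (slack)
  C2: 24 − 24 = 0  (binding)
  C3: 41 − 31 = 10  (slack)
  C4: 33 − 33 = 0  (binding)

Optimal: u = 4, v = 5
Binding: C2, C4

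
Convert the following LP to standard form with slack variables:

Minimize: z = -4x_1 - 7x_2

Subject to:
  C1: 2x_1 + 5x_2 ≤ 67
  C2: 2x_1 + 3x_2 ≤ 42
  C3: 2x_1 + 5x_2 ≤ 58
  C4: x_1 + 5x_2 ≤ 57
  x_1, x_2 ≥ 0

min z = -4x_1 - 7x_2

s.t.
  2x_1 + 5x_2 + s1 = 67
  2x_1 + 3x_2 + s2 = 42
  2x_1 + 5x_2 + s3 = 58
  x_1 + 5x_2 + s4 = 57
  x_1, x_2, s1, s2, s3, s4 ≥ 0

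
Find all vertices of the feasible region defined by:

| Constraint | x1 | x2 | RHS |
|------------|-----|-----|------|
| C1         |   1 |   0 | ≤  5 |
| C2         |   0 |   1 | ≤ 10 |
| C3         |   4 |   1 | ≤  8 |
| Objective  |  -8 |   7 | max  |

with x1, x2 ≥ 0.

(0, 0), (2, 0), (0, 8)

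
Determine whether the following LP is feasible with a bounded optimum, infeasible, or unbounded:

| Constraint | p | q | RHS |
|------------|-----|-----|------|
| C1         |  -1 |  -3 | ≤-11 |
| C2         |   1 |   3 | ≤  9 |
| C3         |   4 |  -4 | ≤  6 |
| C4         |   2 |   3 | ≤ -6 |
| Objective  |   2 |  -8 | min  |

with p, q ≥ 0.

Infeasible (no feasible solution exists)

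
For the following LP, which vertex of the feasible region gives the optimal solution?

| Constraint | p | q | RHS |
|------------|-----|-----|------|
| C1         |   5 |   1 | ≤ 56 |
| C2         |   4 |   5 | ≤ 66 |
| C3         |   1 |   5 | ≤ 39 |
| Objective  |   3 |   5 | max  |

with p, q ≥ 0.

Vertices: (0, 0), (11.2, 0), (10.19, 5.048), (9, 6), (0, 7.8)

Evaluate the objective at each vertex of the feasible region:
  z(0, 0) = 0
  z(11.2, 0) = 33.6
  z(10.19, 5.048) = 55.81
  z(9, 6) = 57  ←
  z(0, 7.8) = 39
The maximum is at p = 9, q = 6.

(9, 6)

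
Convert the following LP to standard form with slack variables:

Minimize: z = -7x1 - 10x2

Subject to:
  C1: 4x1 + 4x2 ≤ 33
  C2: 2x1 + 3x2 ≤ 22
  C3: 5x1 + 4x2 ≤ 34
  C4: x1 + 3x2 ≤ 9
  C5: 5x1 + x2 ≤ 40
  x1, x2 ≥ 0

min z = -7x1 - 10x2

s.t.
  4x1 + 4x2 + s1 = 33
  2x1 + 3x2 + s2 = 22
  5x1 + 4x2 + s3 = 34
  x1 + 3x2 + s4 = 9
  5x1 + x2 + s5 = 40
  x1, x2, s1, s2, s3, s4, s5 ≥ 0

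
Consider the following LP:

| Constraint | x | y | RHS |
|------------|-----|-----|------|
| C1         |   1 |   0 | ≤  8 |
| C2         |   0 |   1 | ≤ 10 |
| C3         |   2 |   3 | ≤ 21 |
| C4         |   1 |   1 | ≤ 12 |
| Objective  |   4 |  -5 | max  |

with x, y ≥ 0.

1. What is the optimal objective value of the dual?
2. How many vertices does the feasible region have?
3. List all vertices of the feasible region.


1. 32
2. 4
3. (0, 0), (8, 0), (8, 1.667), (0, 7)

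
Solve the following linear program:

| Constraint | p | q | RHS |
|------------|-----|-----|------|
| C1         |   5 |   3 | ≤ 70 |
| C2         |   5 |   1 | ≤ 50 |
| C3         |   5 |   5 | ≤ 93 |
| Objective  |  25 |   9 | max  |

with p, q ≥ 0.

Evaluate the objective at each vertex of the feasible region:
  z(0, 0) = 0
  z(10, 0) = 250
  z(8, 10) = 290  ←
  z(7.1, 11.5) = 281
  z(0, 18.6) = 167.4
The maximum is at p = 8, q = 10.

p = 8, q = 10, z = 290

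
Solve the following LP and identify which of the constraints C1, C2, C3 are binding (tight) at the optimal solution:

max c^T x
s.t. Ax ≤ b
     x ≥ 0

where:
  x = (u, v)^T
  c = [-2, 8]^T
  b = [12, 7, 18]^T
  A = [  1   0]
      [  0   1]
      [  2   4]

At u = 0, v = 4.5, compute slack b - a·x for each constraint:
  C1: 12 − 0 = 12  (slack)
  C2: 7 − 4.5 = 2.5  (slack)
  C3: 18 − 18 = 0  (binding)

Optimal: u = 0, v = 4.5
Binding: C3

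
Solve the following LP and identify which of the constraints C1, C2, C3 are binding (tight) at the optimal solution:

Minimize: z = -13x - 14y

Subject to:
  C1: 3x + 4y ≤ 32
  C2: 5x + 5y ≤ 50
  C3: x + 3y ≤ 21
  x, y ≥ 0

At x = 8, y = 2, compute slack b - a·x for each constraint:
  C1: 32 − 32 = 0  (binding)
  C2: 50 − 50 = 0  (binding)
  C3: 21 − 14 = 7  (slack)

Optimal: x = 8, y = 2
Binding: C1, C2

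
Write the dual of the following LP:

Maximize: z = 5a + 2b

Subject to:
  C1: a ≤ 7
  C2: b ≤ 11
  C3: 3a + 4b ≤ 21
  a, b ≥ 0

Primal max cᵀx s.t. Ax ≤ b, x ≥ 0  →  Dual min bᵀy s.t. Aᵀy ≥ c, y ≥ 0.

Minimize: z = 7y1 + 11y2 + 21y3

Subject to:
  y1 + 3y3 ≥ 5
  y2 + 4y3 ≥ 2
  y1, y2, y3 ≥ 0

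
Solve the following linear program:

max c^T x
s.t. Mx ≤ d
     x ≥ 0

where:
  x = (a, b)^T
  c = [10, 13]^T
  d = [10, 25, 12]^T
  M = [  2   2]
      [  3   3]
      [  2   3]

Evaluate the objective at each vertex of the feasible region:
  z(0, 0) = 0
  z(5, 0) = 50
  z(3, 2) = 56  ←
  z(0, 4) = 52
The maximum is at a = 3, b = 2.

a = 3, b = 2, z = 56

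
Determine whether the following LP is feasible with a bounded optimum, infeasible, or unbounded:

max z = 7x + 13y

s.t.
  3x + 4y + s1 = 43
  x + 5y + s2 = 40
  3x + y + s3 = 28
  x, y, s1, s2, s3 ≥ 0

Feasible with a bounded optimal solution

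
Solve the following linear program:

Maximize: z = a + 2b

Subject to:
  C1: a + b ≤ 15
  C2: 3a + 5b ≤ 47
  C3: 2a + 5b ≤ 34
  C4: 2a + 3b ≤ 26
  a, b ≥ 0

Evaluate the objective at each vertex of the feasible region:
  z(0, 0) = 0
  z(13, 0) = 13
  z(7, 4) = 15  ←
  z(0, 6.8) = 13.6
The maximum is at a = 7, b = 4.

a = 7, b = 4, z = 15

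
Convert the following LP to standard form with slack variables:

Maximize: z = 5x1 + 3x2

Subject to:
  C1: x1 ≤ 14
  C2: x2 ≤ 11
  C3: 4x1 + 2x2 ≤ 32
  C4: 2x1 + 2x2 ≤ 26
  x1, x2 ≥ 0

max z = 5x1 + 3x2

s.t.
  x1 + s1 = 14
  x2 + s2 = 11
  4x1 + 2x2 + s3 = 32
  2x1 + 2x2 + s4 = 26
  x1, x2, s1, s2, s3, s4 ≥ 0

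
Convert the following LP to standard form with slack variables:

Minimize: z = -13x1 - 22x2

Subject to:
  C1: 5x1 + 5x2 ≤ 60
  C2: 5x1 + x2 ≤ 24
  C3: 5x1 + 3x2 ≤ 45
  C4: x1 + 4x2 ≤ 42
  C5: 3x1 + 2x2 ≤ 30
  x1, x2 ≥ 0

min z = -13x1 - 22x2

s.t.
  5x1 + 5x2 + s1 = 60
  5x1 + x2 + s2 = 24
  5x1 + 3x2 + s3 = 45
  x1 + 4x2 + s4 = 42
  3x1 + 2x2 + s5 = 30
  x1, x2, s1, s2, s3, s4, s5 ≥ 0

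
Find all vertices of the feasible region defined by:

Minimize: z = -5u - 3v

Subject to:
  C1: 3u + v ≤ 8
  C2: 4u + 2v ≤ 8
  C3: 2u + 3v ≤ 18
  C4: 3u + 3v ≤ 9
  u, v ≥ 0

(0, 0), (2, 0), (1, 2), (0, 3)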